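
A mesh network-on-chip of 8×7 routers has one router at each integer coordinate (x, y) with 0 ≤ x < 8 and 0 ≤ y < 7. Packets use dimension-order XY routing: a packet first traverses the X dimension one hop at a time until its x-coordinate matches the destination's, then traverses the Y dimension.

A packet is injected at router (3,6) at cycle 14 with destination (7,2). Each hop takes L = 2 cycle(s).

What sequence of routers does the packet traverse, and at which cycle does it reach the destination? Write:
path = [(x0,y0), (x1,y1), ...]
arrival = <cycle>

t=14: at (3,6)
t=16: at (4,6) after E
t=18: at (5,6) after E
t=20: at (6,6) after E
t=22: at (7,6) after E
t=24: at (7,5) after S
t=26: at (7,4) after S
t=28: at (7,3) after S
t=30: at (7,2) after S

path = [(3,6), (4,6), (5,6), (6,6), (7,6), (7,5), (7,4), (7,3), (7,2)]
arrival = 30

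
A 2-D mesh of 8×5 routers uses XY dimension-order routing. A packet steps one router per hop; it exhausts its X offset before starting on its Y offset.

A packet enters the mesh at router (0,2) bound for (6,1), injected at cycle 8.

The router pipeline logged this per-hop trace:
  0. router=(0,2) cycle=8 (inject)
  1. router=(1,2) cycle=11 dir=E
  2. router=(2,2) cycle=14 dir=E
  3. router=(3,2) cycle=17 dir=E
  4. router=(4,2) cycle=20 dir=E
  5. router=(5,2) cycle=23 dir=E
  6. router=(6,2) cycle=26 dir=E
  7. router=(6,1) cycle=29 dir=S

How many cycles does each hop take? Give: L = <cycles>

Δcyc across hop 0→1: 11 − 8 = 3.
One hop costs L cycles, so L = 3.

L = 3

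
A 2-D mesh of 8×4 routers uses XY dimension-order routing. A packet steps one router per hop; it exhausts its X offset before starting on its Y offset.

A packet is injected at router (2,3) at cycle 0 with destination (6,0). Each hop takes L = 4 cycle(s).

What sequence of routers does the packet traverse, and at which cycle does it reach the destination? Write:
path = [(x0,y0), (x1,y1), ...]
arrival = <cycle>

path = [(2,3), (3,3), (4,3), (5,3), (6,3), (6,2), (6,1), (6,0)]
arrival = 28

#0 — 2,3 | c0
#1 — 3,3 | c4 | E
#2 — 4,3 | c8 | E
#3 — 5,3 | c12 | E
#4 — 6,3 | c16 | E
#5 — 6,2 | c20 | S
#6 — 6,1 | c24 | S
#7 — 6,0 | c28 | S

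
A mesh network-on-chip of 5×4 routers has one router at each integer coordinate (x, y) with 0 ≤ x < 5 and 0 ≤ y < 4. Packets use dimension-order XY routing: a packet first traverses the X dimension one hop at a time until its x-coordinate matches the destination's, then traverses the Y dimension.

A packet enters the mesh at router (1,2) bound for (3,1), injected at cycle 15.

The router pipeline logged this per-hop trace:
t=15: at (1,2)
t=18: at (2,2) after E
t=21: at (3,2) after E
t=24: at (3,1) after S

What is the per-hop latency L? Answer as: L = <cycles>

Between hops 0 and 1 the cycle counter advances 18 − 15 = 3.
That increment is L by definition: L = 3.

L = 3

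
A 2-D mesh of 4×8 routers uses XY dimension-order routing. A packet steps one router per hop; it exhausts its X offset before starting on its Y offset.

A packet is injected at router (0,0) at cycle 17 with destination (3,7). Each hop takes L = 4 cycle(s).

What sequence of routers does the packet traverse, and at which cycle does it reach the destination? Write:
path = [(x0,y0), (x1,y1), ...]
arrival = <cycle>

path = [(0,0), (1,0), (2,0), (3,0), (3,1), (3,2), (3,3), (3,4), (3,5), (3,6), (3,7)]
arrival = 57

  0. router=(0,0) cycle=17 (inject)
  1. router=(1,0) cycle=21 dir=E
  2. router=(2,0) cycle=25 dir=E
  3. router=(3,0) cycle=29 dir=E
  4. router=(3,1) cycle=33 dir=N
  5. router=(3,2) cycle=37 dir=N
  6. router=(3,3) cycle=41 dir=N
  7. router=(3,4) cycle=45 dir=N
  8. router=(3,5) cycle=49 dir=N
  9. router=(3,6) cycle=53 dir=N
  10. router=(3,7) cycle=57 dir=N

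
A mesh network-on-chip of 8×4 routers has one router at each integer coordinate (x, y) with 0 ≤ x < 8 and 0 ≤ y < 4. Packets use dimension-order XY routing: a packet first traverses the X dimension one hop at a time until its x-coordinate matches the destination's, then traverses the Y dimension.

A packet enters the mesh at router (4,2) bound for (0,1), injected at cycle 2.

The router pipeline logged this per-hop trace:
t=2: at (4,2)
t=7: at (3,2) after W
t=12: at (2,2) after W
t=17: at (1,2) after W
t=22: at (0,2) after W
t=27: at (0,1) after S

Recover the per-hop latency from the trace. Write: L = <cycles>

L = 5

From hop 0 (2) to hop 1 (7): +5 cycles.
Each hop adds L, hence L = 5.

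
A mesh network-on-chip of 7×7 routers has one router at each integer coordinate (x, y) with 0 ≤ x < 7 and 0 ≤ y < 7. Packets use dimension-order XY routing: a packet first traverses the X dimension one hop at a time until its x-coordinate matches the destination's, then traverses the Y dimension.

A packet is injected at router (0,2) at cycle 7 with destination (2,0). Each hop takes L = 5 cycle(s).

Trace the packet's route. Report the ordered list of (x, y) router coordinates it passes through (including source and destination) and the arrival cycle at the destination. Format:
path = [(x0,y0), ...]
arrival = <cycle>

path = [(0,2), (1,2), (2,2), (2,1), (2,0)]
arrival = 27

t=7: at (0,2)
t=12: at (1,2) after E
t=17: at (2,2) after E
t=22: at (2,1) after S
t=27: at (2,0) after S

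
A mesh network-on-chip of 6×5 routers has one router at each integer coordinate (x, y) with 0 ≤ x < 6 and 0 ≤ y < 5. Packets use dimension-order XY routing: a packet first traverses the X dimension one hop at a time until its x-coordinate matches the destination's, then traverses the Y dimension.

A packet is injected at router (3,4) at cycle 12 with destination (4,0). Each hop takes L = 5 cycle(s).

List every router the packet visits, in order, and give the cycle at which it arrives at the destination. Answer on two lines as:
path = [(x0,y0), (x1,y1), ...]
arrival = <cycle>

  0. router=(3,4) cycle=12 (inject)
  1. router=(4,4) cycle=17 dir=E
  2. router=(4,3) cycle=22 dir=S
  3. router=(4,2) cycle=27 dir=S
  4. router=(4,1) cycle=32 dir=S
  5. router=(4,0) cycle=37 dir=S

path = [(3,4), (4,4), (4,3), (4,2), (4,1), (4,0)]
arrival = 37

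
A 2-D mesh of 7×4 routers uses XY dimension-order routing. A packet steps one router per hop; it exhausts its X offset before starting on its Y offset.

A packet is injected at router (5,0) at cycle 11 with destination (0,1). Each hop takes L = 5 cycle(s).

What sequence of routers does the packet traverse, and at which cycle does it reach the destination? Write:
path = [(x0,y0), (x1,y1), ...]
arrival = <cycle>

#0 — 5,0 | c11
#1 — 4,0 | c16 | W
#2 — 3,0 | c21 | W
#3 — 2,0 | c26 | W
#4 — 1,0 | c31 | W
#5 — 0,0 | c36 | W
#6 — 0,1 | c41 | N

path = [(5,0), (4,0), (3,0), (2,0), (1,0), (0,0), (0,1)]
arrival = 41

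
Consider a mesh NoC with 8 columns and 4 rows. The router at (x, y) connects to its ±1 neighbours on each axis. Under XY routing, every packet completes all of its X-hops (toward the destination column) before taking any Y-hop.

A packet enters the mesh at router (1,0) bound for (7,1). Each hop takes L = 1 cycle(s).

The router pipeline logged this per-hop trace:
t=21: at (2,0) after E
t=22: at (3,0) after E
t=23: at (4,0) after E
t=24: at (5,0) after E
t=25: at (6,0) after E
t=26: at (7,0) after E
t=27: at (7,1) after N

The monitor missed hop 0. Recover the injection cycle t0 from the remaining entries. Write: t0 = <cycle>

The first recorded entry is hop 1 at cycle 21.
Subtract one hop: t0 = 21 − 1 = 20.

t0 = 20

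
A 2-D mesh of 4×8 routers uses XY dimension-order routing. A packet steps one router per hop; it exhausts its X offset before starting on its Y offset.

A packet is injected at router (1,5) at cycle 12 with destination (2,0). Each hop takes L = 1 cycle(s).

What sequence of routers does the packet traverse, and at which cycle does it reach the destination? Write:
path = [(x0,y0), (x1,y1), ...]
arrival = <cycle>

  0. router=(1,5) cycle=12 (inject)
  1. router=(2,5) cycle=13 dir=E
  2. router=(2,4) cycle=14 dir=S
  3. router=(2,3) cycle=15 dir=S
  4. router=(2,2) cycle=16 dir=S
  5. router=(2,1) cycle=17 dir=S
  6. router=(2,0) cycle=18 dir=S

path = [(1,5), (2,5), (2,4), (2,3), (2,2), (2,1), (2,0)]
arrival = 18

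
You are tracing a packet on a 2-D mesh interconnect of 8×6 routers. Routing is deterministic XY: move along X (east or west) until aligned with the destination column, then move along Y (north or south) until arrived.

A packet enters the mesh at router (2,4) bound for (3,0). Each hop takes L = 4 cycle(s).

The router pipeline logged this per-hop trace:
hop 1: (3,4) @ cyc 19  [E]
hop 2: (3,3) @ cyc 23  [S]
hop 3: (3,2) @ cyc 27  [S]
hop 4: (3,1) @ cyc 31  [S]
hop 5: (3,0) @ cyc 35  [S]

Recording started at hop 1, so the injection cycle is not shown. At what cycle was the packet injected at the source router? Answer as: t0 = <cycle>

t0 = 15

cyc[1] = 19 and cyc[k] = t0 + k·L for every k.
So t0 = 19 − 1·4 = 15.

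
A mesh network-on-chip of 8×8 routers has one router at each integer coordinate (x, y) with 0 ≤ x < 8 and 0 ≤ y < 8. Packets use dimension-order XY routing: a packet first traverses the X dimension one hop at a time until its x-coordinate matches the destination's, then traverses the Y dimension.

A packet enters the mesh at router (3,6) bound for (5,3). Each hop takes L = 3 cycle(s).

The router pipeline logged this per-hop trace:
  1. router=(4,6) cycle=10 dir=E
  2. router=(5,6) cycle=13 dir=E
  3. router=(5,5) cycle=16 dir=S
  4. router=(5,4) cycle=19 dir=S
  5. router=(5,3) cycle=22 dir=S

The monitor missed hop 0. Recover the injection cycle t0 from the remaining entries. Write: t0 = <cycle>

The first recorded entry is hop 1 at cycle 10.
t0 = cyc[1] − L = 10 − 3 = 7.

t0 = 7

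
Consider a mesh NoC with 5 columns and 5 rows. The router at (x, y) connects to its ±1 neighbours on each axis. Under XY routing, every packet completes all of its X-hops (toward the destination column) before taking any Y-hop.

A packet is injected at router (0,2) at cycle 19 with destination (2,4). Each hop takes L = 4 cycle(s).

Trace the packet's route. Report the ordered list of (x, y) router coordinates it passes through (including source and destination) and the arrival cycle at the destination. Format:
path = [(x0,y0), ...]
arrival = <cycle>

path = [(0,2), (1,2), (2,2), (2,3), (2,4)]
arrival = 35

hop 0: (0,2) @ cyc 19
hop 1: (1,2) @ cyc 23  [E]
hop 2: (2,2) @ cyc 27  [E]
hop 3: (2,3) @ cyc 31  [N]
hop 4: (2,4) @ cyc 35  [N]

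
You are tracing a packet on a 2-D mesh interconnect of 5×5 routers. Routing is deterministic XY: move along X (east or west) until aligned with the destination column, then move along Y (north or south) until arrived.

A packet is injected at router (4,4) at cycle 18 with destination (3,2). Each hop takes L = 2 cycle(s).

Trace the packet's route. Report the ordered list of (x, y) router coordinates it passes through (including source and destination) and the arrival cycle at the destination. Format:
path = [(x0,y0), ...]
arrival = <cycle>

t=18: at (4,4)
t=20: at (3,4) after W
t=22: at (3,3) after S
t=24: at (3,2) after S

path = [(4,4), (3,4), (3,3), (3,2)]
arrival = 24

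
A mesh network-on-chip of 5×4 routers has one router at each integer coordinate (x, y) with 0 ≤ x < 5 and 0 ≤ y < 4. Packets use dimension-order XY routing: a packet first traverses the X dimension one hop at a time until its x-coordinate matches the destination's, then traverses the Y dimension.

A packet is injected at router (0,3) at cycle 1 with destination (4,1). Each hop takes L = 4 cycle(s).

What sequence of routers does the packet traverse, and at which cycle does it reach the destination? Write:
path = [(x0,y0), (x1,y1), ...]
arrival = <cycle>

path = [(0,3), (1,3), (2,3), (3,3), (4,3), (4,2), (4,1)]
arrival = 25

[0] x=0 y=3 t=1
[1] x=1 y=3 t=5 →E
[2] x=2 y=3 t=9 →E
[3] x=3 y=3 t=13 →E
[4] x=4 y=3 t=17 →E
[5] x=4 y=2 t=21 →S
[6] x=4 y=1 t=25 →S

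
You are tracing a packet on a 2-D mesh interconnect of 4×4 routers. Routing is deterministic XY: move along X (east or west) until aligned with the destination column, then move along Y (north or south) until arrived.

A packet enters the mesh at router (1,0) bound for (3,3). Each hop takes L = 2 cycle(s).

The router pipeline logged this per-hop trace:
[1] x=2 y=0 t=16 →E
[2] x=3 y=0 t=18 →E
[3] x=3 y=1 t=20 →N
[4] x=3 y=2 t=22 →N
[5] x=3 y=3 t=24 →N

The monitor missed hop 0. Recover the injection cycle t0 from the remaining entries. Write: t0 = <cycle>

The first recorded entry is hop 1 at cycle 16.
Subtract one hop: t0 = 16 − 2 = 14.

t0 = 14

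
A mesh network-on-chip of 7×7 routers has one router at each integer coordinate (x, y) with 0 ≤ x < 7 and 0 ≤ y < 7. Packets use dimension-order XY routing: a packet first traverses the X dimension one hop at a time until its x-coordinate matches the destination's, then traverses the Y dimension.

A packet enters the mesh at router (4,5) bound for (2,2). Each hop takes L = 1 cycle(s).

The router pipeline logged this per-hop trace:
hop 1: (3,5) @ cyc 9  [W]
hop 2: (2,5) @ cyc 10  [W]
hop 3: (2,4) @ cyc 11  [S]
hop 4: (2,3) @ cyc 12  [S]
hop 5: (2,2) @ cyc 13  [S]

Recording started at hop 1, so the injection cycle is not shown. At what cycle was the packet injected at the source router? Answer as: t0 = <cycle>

At hop 1 the cycle is 9; in general cyc_k = t0 + kL.
Therefore t0 = 9 − L = 8.

t0 = 8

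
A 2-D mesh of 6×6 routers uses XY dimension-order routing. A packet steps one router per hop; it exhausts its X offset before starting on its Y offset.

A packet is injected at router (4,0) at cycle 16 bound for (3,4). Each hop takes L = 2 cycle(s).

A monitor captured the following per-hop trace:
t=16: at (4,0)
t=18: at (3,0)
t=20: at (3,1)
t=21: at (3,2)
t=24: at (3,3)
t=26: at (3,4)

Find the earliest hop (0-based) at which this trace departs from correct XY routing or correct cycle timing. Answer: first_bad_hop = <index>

hop 1: step (-1,+0), +2 cyc — ok
hop 2: step (+0,+1), +2 cyc — ok
hop 3: step (+0,+1), +1 cyc — BAD: Δcyc=1≠L

first_bad_hop = 3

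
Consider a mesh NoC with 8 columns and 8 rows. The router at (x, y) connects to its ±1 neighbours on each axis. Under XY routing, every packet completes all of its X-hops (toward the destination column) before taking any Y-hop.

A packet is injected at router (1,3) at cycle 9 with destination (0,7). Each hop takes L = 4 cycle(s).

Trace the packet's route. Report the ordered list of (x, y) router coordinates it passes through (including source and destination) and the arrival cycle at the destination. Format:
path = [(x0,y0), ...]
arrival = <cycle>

path = [(1,3), (0,3), (0,4), (0,5), (0,6), (0,7)]
arrival = 29

#0 — 1,3 | c9
#1 — 0,3 | c13 | W
#2 — 0,4 | c17 | N
#3 — 0,5 | c21 | N
#4 — 0,6 | c25 | N
#5 — 0,7 | c29 | N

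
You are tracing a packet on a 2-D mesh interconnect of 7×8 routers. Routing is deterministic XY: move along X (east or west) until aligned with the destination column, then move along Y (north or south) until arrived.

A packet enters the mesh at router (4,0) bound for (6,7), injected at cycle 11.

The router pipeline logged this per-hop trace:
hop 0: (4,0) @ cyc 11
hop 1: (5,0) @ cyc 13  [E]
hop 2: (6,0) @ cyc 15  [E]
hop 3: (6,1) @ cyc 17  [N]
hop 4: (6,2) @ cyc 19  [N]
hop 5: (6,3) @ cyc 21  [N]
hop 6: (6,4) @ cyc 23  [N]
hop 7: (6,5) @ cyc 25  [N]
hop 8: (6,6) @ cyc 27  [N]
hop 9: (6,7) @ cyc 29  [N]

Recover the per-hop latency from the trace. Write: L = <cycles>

Between hops 0 and 1 the cycle counter advances 13 − 11 = 2.
That increment is L by definition: L = 2.

L = 2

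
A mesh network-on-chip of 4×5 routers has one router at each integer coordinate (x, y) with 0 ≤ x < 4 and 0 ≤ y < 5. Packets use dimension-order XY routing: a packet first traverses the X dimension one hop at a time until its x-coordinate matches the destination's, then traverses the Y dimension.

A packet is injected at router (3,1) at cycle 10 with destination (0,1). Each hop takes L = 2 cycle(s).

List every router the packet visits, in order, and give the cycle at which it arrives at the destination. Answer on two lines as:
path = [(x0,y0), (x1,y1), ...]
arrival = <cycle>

path = [(3,1), (2,1), (1,1), (0,1)]
arrival = 16

#0 — 3,1 | c10
#1 — 2,1 | c12 | W
#2 — 1,1 | c14 | W
#3 — 0,1 | c16 | W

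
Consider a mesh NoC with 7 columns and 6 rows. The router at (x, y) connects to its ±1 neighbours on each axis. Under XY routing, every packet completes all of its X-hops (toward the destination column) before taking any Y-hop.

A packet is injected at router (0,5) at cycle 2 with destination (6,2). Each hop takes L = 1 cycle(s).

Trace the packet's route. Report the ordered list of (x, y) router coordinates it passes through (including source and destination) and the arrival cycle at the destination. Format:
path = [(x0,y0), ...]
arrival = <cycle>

path = [(0,5), (1,5), (2,5), (3,5), (4,5), (5,5), (6,5), (6,4), (6,3), (6,2)]
arrival = 11

hop 0: (0,5) @ cyc 2
hop 1: (1,5) @ cyc 3  [E]
hop 2: (2,5) @ cyc 4  [E]
hop 3: (3,5) @ cyc 5  [E]
hop 4: (4,5) @ cyc 6  [E]
hop 5: (5,5) @ cyc 7  [E]
hop 6: (6,5) @ cyc 8  [E]
hop 7: (6,4) @ cyc 9  [S]
hop 8: (6,3) @ cyc 10  [S]
hop 9: (6,2) @ cyc 11  [S]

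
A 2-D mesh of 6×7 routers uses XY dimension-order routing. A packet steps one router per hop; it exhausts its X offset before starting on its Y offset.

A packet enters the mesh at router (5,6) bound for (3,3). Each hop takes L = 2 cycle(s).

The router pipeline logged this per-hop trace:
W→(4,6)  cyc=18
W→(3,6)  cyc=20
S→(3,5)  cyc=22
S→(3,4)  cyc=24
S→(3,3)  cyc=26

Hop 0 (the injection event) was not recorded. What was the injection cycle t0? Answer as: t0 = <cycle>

At hop 1 the cycle is 18; in general cyc_k = t0 + kL.
Therefore t0 = 18 − L = 16.

t0 = 16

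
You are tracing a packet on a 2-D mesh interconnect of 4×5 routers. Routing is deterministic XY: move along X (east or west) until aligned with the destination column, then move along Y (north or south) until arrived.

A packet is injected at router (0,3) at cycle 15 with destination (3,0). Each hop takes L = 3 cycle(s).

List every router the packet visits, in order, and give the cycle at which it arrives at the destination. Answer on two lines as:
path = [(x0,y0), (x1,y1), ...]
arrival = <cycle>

path = [(0,3), (1,3), (2,3), (3,3), (3,2), (3,1), (3,0)]
arrival = 33

hop 0: (0,3) @ cyc 15
hop 1: (1,3) @ cyc 18  [E]
hop 2: (2,3) @ cyc 21  [E]
hop 3: (3,3) @ cyc 24  [E]
hop 4: (3,2) @ cyc 27  [S]
hop 5: (3,1) @ cyc 30  [S]
hop 6: (3,0) @ cyc 33  [S]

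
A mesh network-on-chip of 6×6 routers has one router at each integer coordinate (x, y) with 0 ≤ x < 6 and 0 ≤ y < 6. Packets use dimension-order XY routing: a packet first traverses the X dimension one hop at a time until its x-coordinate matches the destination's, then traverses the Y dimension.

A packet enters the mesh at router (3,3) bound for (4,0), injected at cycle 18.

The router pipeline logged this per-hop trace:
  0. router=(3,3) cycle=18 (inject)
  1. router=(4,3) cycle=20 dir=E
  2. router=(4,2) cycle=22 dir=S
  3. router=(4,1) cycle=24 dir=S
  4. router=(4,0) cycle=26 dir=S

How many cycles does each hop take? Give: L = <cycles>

L = 2

cyc[1] − cyc[0] = 20 − 18 = 2.
Per-hop latency L = Δcyc = 2.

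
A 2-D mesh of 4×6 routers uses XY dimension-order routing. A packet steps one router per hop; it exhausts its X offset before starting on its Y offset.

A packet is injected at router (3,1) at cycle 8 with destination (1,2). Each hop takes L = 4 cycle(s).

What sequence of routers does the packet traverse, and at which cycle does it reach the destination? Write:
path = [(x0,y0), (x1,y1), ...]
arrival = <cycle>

path = [(3,1), (2,1), (1,1), (1,2)]
arrival = 20

  0. router=(3,1) cycle=8 (inject)
  1. router=(2,1) cycle=12 dir=W
  2. router=(1,1) cycle=16 dir=W
  3. router=(1,2) cycle=20 dir=N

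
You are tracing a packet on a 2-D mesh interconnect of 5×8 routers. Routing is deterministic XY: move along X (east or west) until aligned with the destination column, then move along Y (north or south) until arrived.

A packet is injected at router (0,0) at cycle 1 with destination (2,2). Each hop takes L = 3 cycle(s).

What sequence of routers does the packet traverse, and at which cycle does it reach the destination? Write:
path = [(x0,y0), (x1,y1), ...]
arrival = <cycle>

path = [(0,0), (1,0), (2,0), (2,1), (2,2)]
arrival = 13

#0 — 0,0 | c1
#1 — 1,0 | c4 | E
#2 — 2,0 | c7 | E
#3 — 2,1 | c10 | N
#4 — 2,2 | c13 | N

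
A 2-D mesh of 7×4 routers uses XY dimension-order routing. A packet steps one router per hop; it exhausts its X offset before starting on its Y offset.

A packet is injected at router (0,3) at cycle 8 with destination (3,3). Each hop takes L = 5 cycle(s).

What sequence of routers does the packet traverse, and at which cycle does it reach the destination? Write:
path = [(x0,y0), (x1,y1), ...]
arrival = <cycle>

  0. router=(0,3) cycle=8 (inject)
  1. router=(1,3) cycle=13 dir=E
  2. router=(2,3) cycle=18 dir=E
  3. router=(3,3) cycle=23 dir=E

path = [(0,3), (1,3), (2,3), (3,3)]
arrival = 23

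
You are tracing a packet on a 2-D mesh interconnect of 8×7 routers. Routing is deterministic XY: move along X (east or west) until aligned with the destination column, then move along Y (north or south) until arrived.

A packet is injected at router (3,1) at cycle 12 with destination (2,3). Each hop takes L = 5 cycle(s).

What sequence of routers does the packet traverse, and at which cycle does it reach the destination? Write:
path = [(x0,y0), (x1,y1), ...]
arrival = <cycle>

path = [(3,1), (2,1), (2,2), (2,3)]
arrival = 27

t=12: at (3,1)
t=17: at (2,1) after W
t=22: at (2,2) after N
t=27: at (2,3) after N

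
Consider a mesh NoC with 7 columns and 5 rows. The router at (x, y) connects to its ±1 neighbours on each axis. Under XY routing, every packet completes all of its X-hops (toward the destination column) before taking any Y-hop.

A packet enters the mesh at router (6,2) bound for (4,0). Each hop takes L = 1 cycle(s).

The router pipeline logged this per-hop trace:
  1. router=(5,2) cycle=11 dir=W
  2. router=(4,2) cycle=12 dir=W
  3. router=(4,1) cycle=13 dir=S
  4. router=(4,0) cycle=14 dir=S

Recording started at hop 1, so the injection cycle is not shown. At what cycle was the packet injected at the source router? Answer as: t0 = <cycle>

cyc[1] = 11 and cyc[k] = t0 + k·L for every k.
t0 = cyc[1] − L = 11 − 1 = 10.

t0 = 10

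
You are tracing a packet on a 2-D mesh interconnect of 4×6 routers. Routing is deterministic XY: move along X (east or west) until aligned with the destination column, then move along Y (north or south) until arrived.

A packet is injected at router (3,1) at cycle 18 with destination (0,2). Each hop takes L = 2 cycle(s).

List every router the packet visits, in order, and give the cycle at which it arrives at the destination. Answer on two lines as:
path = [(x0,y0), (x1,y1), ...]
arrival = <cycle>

hop 0: (3,1) @ cyc 18
hop 1: (2,1) @ cyc 20  [W]
hop 2: (1,1) @ cyc 22  [W]
hop 3: (0,1) @ cyc 24  [W]
hop 4: (0,2) @ cyc 26  [N]

path = [(3,1), (2,1), (1,1), (0,1), (0,2)]
arrival = 26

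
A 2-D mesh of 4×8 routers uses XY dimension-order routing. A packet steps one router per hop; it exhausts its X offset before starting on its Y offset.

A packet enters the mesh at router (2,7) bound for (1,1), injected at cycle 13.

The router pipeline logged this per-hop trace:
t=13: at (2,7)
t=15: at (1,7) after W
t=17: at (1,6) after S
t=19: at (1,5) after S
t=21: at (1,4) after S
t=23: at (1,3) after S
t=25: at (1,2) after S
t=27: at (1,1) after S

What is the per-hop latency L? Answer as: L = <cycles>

L = 2

Between hops 0 and 1 the cycle counter advances 15 − 13 = 2.
That increment is L by definition: L = 2.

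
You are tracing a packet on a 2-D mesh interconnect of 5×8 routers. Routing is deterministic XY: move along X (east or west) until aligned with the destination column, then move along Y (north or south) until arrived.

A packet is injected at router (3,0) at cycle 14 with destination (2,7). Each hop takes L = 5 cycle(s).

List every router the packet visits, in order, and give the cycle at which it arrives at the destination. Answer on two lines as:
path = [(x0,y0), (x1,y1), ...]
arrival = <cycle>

[0] x=3 y=0 t=14
[1] x=2 y=0 t=19 →W
[2] x=2 y=1 t=24 →N
[3] x=2 y=2 t=29 →N
[4] x=2 y=3 t=34 →N
[5] x=2 y=4 t=39 →N
[6] x=2 y=5 t=44 →N
[7] x=2 y=6 t=49 →N
[8] x=2 y=7 t=54 →N

path = [(3,0), (2,0), (2,1), (2,2), (2,3), (2,4), (2,5), (2,6), (2,7)]
arrival = 54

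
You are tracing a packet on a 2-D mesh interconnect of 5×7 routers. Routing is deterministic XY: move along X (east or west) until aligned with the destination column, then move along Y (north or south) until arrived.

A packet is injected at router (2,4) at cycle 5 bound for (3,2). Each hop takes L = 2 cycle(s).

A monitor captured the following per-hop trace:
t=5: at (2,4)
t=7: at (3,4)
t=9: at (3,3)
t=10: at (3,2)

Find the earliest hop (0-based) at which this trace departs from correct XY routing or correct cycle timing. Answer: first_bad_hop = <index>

first_bad_hop = 3

[1] (+1,+0) / 2c ⇒ ok
[2] (+0,-1) / 2c ⇒ ok
[3] (+0,-1) / 1c ⇒ BAD: Δcyc=1≠L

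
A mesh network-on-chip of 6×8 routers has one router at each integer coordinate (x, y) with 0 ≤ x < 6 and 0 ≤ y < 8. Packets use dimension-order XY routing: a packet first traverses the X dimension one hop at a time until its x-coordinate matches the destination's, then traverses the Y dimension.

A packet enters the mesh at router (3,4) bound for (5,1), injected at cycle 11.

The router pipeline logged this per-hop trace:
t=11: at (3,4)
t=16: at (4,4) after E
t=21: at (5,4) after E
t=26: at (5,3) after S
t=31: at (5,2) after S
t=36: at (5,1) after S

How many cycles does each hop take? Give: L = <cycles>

L = 5

From hop 0 (11) to hop 1 (16): +5 cycles.
Each hop adds L, hence L = 5.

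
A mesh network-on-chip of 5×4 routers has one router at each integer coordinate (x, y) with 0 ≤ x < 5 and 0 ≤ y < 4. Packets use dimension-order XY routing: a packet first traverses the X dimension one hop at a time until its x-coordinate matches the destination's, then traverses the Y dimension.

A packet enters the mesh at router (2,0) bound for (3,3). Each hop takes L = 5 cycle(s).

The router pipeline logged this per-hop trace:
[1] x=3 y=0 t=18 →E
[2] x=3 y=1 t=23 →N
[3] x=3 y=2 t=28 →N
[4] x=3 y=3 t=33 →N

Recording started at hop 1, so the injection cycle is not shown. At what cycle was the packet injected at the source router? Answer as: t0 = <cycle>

Hop 1 reached at cycle 18; hop k is at t0 + k·L.
t0 = cyc[1] − L = 18 − 5 = 13.

t0 = 13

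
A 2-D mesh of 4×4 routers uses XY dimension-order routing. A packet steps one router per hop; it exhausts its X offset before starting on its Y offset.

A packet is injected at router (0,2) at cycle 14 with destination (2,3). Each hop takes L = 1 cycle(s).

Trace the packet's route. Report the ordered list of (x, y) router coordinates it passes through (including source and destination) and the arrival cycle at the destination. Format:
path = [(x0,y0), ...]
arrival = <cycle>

path = [(0,2), (1,2), (2,2), (2,3)]
arrival = 17

  0. router=(0,2) cycle=14 (inject)
  1. router=(1,2) cycle=15 dir=E
  2. router=(2,2) cycle=16 dir=E
  3. router=(2,3) cycle=17 dir=N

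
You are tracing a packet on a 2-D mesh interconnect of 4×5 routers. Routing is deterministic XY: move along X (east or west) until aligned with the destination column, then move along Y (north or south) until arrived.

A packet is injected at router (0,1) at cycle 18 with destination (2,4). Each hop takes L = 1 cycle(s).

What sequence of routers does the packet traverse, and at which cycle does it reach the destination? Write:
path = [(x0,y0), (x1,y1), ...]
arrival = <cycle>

hop 0: (0,1) @ cyc 18
hop 1: (1,1) @ cyc 19  [E]
hop 2: (2,1) @ cyc 20  [E]
hop 3: (2,2) @ cyc 21  [N]
hop 4: (2,3) @ cyc 22  [N]
hop 5: (2,4) @ cyc 23  [N]

path = [(0,1), (1,1), (2,1), (2,2), (2,3), (2,4)]
arrival = 23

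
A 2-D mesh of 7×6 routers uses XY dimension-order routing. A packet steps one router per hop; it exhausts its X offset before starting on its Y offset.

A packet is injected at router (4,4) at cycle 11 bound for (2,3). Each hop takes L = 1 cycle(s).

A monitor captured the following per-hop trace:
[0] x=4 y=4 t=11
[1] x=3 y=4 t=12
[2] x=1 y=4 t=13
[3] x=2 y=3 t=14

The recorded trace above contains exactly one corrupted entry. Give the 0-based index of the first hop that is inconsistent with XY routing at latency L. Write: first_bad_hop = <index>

first_bad_hop = 2

check 1→ d=(-1,0) cyc+1: ok
check 2→ d=(-2,0) cyc+1: BAD: non-unit step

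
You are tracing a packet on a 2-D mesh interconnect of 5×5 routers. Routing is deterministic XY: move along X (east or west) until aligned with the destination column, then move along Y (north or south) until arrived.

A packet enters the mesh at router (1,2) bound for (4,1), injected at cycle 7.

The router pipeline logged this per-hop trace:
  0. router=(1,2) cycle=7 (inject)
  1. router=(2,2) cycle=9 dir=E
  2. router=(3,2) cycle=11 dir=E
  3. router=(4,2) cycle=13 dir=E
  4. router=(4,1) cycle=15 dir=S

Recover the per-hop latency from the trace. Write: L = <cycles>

Between hops 0 and 1 the cycle counter advances 9 − 7 = 2.
Each hop adds L, hence L = 2.

L = 2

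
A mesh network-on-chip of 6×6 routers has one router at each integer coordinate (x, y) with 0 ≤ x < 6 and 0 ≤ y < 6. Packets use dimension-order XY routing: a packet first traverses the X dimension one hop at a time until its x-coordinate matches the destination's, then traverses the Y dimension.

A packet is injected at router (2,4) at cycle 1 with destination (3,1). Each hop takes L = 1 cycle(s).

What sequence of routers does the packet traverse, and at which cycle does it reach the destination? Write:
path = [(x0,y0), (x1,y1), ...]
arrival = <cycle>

#0 — 2,4 | c1
#1 — 3,4 | c2 | E
#2 — 3,3 | c3 | S
#3 — 3,2 | c4 | S
#4 — 3,1 | c5 | S

path = [(2,4), (3,4), (3,3), (3,2), (3,1)]
arrival = 5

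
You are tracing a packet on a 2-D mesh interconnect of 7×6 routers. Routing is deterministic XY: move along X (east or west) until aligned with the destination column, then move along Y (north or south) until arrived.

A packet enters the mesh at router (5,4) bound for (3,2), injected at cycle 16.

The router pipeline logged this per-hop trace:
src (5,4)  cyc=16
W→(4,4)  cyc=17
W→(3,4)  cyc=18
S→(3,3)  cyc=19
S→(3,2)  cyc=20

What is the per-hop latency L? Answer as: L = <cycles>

L = 1

Between hops 0 and 1 the cycle counter advances 17 − 16 = 1.
One hop costs L cycles, so L = 1.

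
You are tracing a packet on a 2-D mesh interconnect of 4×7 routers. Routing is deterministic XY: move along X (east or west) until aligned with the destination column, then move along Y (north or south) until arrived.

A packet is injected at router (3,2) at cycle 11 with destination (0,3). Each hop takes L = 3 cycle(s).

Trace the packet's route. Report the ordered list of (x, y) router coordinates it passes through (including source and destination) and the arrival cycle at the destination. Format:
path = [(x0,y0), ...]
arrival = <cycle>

path = [(3,2), (2,2), (1,2), (0,2), (0,3)]
arrival = 23

src (3,2)  cyc=11
W→(2,2)  cyc=14
W→(1,2)  cyc=17
W→(0,2)  cyc=20
N→(0,3)  cyc=23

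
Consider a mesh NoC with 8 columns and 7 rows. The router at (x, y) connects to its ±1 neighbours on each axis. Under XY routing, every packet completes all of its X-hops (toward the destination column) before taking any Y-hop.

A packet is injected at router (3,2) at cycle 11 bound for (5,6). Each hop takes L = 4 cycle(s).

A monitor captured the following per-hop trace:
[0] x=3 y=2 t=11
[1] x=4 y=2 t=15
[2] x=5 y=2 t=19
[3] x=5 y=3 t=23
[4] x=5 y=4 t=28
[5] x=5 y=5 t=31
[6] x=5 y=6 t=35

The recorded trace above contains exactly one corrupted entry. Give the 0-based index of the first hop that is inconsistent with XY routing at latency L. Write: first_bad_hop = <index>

first_bad_hop = 4

  1: Δx=+1 Δy=+0 Δt=4 [ok]
  2: Δx=+1 Δy=+0 Δt=4 [ok]
  3: Δx=+0 Δy=+1 Δt=4 [ok]
  4: Δx=+0 Δy=+1 Δt=5 [BAD: Δcyc=5≠L]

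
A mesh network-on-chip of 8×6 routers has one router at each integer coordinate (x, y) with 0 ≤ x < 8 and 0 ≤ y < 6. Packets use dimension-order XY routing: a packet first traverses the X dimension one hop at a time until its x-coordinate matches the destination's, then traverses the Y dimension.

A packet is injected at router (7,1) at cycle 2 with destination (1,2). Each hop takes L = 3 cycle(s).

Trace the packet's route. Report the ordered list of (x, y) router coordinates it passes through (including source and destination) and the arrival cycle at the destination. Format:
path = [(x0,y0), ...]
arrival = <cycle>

#0 — 7,1 | c2
#1 — 6,1 | c5 | W
#2 — 5,1 | c8 | W
#3 — 4,1 | c11 | W
#4 — 3,1 | c14 | W
#5 — 2,1 | c17 | W
#6 — 1,1 | c20 | W
#7 — 1,2 | c23 | N

path = [(7,1), (6,1), (5,1), (4,1), (3,1), (2,1), (1,1), (1,2)]
arrival = 23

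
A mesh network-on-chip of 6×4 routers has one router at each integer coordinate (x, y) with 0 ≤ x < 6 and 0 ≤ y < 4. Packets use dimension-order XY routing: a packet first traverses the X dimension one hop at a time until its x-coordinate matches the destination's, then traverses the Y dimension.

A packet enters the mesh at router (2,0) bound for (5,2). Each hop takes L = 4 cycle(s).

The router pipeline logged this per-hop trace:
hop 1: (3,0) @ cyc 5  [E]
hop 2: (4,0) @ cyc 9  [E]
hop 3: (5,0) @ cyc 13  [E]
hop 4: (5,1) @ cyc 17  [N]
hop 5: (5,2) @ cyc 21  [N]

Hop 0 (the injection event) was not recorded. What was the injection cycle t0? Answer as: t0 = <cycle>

t0 = 1

Hop 1 reached at cycle 5; hop k is at t0 + k·L.
Subtract one hop: t0 = 5 − 4 = 1.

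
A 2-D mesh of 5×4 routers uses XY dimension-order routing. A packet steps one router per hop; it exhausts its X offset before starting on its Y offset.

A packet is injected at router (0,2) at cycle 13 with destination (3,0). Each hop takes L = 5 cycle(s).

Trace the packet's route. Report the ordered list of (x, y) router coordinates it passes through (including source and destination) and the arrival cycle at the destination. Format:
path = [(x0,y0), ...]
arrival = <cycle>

t=13: at (0,2)
t=18: at (1,2) after E
t=23: at (2,2) after E
t=28: at (3,2) after E
t=33: at (3,1) after S
t=38: at (3,0) after S

path = [(0,2), (1,2), (2,2), (3,2), (3,1), (3,0)]
arrival = 38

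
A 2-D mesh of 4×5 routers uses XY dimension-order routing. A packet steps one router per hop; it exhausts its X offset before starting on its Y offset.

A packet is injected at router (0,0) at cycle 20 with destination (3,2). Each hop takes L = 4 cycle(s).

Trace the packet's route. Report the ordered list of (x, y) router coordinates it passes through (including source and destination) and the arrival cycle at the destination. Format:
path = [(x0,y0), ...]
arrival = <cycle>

t=20: at (0,0)
t=24: at (1,0) after E
t=28: at (2,0) after E
t=32: at (3,0) after E
t=36: at (3,1) after N
t=40: at (3,2) after N

path = [(0,0), (1,0), (2,0), (3,0), (3,1), (3,2)]
arrival = 40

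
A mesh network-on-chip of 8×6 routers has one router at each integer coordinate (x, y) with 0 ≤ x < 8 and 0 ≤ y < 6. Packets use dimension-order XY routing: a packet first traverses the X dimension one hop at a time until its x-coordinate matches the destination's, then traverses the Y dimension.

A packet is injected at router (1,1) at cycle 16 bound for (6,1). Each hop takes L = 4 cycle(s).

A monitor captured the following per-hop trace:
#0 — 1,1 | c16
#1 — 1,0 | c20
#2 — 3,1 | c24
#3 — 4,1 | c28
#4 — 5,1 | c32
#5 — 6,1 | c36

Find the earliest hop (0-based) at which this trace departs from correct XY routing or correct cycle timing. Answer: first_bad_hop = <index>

  1: Δx=+0 Δy=-1 Δt=4 [BAD: Y-move but x=1≠6]

first_bad_hop = 1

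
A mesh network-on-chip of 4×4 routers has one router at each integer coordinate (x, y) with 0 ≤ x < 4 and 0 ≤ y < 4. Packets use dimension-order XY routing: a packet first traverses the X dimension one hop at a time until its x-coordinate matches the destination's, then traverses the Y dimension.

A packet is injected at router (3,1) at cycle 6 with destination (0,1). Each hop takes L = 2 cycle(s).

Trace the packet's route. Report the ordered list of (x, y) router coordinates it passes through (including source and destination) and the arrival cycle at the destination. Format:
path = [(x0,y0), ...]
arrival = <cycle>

path = [(3,1), (2,1), (1,1), (0,1)]
arrival = 12

#0 — 3,1 | c6
#1 — 2,1 | c8 | W
#2 — 1,1 | c10 | W
#3 — 0,1 | c12 | W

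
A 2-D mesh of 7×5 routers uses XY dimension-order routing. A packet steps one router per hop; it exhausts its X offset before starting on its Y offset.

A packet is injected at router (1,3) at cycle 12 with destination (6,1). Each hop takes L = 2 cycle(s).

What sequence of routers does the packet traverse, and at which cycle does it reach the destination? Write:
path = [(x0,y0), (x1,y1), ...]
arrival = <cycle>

src (1,3)  cyc=12
E→(2,3)  cyc=14
E→(3,3)  cyc=16
E→(4,3)  cyc=18
E→(5,3)  cyc=20
E→(6,3)  cyc=22
S→(6,2)  cyc=24
S→(6,1)  cyc=26

path = [(1,3), (2,3), (3,3), (4,3), (5,3), (6,3), (6,2), (6,1)]
arrival = 26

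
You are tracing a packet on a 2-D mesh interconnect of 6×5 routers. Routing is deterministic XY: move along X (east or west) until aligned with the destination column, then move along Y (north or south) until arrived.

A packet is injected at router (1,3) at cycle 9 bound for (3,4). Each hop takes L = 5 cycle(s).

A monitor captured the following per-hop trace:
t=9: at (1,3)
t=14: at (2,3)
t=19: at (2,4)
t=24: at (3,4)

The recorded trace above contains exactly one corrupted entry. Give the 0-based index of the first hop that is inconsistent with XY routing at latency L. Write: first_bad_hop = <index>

first_bad_hop = 2

  1: Δx=+1 Δy=+0 Δt=5 [ok]
  2: Δx=+0 Δy=+1 Δt=5 [BAD: Y-move but x=2≠3]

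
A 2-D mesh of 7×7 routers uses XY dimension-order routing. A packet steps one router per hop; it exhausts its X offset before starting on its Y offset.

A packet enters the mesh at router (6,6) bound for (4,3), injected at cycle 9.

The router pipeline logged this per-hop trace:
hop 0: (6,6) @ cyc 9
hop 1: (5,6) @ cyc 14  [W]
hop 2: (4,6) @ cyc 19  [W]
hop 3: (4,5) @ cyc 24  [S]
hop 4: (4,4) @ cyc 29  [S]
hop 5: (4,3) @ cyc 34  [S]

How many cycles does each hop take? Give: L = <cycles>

Between hops 0 and 1 the cycle counter advances 14 − 9 = 5.
Each hop adds L, hence L = 5.

L = 5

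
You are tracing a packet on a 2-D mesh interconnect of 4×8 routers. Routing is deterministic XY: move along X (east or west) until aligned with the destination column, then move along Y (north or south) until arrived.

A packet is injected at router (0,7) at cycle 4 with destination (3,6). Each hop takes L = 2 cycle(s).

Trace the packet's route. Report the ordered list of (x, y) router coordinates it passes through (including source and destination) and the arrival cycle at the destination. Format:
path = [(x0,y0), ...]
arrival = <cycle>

[0] x=0 y=7 t=4
[1] x=1 y=7 t=6 →E
[2] x=2 y=7 t=8 →E
[3] x=3 y=7 t=10 →E
[4] x=3 y=6 t=12 →S

path = [(0,7), (1,7), (2,7), (3,7), (3,6)]
arrival = 12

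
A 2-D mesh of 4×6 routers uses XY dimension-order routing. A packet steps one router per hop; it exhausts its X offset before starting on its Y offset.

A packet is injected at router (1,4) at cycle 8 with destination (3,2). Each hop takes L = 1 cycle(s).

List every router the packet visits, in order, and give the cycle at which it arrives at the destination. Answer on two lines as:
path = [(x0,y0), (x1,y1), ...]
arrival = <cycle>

path = [(1,4), (2,4), (3,4), (3,3), (3,2)]
arrival = 12

#0 — 1,4 | c8
#1 — 2,4 | c9 | E
#2 — 3,4 | c10 | E
#3 — 3,3 | c11 | S
#4 — 3,2 | c12 | S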